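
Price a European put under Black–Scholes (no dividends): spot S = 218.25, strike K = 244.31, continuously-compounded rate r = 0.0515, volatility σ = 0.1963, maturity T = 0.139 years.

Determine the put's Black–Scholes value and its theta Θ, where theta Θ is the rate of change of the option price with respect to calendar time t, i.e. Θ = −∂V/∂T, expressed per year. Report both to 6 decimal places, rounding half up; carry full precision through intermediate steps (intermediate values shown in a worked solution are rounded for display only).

price = 24.877825
Θ = 3.104106

σ√T = 0.1963·√0.139 = 0.073186
d₁ = (ln(S/K) + (r+σ²/2)T) / (σ√T) = (ln(218.25/244.31) + (0.0515+0.1963²/2)·0.139) / 0.073186 = (-0.112797 + 0.009837) / 0.073186 = -1.406829
d₂ = d₁ − σ√T = -1.406829 − 0.073186 = -1.480015
e^{−rT} = e^{−0.0515·0.139} = 0.992867
N(−d₁) = 0.920261,  N(−d₂) = 0.930565
Put price V = K·e^{−rT}·N(−d₂) − S·N(−d₁) = 225.724783 − 200.846957 = 24.877825
φ(d₁) = (1/√(2π))·e^{−d₁²/2} = 0.148299
Θ = −S·φ(d₁)·σ/(2√T) + r·K·e^{−rT}·N(−d₂) = −8.520720 + 11.624826 = 3.104106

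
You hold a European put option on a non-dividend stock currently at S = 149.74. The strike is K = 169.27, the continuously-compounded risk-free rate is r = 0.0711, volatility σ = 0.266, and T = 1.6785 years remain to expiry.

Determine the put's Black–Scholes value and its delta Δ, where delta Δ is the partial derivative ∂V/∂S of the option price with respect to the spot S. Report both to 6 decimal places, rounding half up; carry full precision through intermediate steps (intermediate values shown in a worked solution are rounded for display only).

price = 20.763693
Δ = -0.435310

σ√T = 0.266·√1.6785 = 0.344621
d₁ = (ln(S/K) + (r+σ²/2)T) / (σ√T) = (ln(149.74/169.27) + (0.0711+0.266²/2)·1.6785) / 0.344621 = (-0.122595 + 0.178723) / 0.344621 = 0.162871
d₂ = d₁ − σ√T = 0.162871 − 0.344621 = -0.181751
e^{−rT} = e^{−0.0711·1.6785} = 0.887505
N(−d₁) = 0.435310,  N(−d₂) = 0.572111
Put price V = K·e^{−rT}·N(−d₂) − S·N(−d₁) = 85.947036 − 65.183343 = 20.763693
Δ = −N(−d₁) = -0.435310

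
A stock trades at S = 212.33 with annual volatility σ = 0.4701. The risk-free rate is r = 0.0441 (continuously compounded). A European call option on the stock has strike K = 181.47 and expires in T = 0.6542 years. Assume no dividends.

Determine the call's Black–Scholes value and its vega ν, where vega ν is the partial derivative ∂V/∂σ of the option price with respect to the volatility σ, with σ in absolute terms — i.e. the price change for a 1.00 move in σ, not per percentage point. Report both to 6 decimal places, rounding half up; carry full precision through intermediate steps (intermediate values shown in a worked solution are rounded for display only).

price = 50.690469
ν = 54.406754

σ√T = 0.4701·√0.6542 = 0.380229
d₁ = (ln(S/K) + (r+σ²/2)T) / (σ√T) = (ln(212.33/181.47) + (0.0441+0.4701²/2)·0.6542) / 0.380229 = (0.157051 + 0.101137) / 0.380229 = 0.679034
d₂ = d₁ − σ√T = 0.679034 − 0.380229 = 0.298805
e^{−rT} = e^{−0.0441·0.6542} = 0.971562
N(d₁) = 0.751442,  N(d₂) = 0.617456
Call price V = S·N(d₁) − K·e^{−rT}·N(d₂) = 159.553662 − 108.863193 = 50.690469
φ(d₁) = (1/√(2π))·e^{−d₁²/2} = 0.316801
ν = S·φ(d₁)·√T = 54.406754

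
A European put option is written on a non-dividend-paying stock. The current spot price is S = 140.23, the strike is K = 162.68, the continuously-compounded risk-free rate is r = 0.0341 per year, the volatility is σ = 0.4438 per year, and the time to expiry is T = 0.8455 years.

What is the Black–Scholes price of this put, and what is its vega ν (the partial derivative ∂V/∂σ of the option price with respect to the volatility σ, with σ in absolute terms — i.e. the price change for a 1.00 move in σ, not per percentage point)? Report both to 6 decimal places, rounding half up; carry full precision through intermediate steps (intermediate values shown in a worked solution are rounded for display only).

price = 34.040152
ν = 51.236516

σ√T = 0.4438·√0.8455 = 0.408079
d₁ = (ln(S/K) + (r+σ²/2)T) / (σ√T) = (ln(140.23/162.68) + (0.0341+0.4438²/2)·0.8455) / 0.408079 = (-0.148501 + 0.112096) / 0.408079 = -0.089212
d₂ = d₁ − σ√T = -0.089212 − 0.408079 = -0.497291
e^{−rT} = e^{−0.0341·0.8455} = 0.971580
N(−d₁) = 0.535543,  N(−d₂) = 0.690508
Put price V = K·e^{−rT}·N(−d₂) − S·N(−d₁) = 109.139372 − 75.099220 = 34.040152
φ(d₁) = (1/√(2π))·e^{−d₁²/2} = 0.397358
ν = S·φ(d₁)·√T = 51.236516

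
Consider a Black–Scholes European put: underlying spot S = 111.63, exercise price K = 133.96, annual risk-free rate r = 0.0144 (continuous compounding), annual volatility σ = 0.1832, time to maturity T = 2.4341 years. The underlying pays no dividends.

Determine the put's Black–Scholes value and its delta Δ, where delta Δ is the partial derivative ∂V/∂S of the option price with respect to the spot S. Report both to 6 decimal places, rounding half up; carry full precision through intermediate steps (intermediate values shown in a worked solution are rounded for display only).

price = 24.313139
Δ = -0.645220

σ√T = 0.1832·√2.4341 = 0.285821
d₁ = (ln(S/K) + (r+σ²/2)T) / (σ√T) = (ln(111.63/133.96) + (0.0144+0.1832²/2)·2.4341) / 0.285821 = (-0.182351 + 0.075898) / 0.285821 = -0.372448
d₂ = d₁ − σ√T = -0.372448 − 0.285821 = -0.658269
e^{−rT} = e^{−0.0144·2.4341} = 0.965556
N(−d₁) = 0.645220,  N(−d₂) = 0.744817
Put price V = K·e^{−rT}·N(−d₂) − S·N(−d₁) = 96.339065 − 72.025926 = 24.313139
Δ = −N(−d₁) = -0.645220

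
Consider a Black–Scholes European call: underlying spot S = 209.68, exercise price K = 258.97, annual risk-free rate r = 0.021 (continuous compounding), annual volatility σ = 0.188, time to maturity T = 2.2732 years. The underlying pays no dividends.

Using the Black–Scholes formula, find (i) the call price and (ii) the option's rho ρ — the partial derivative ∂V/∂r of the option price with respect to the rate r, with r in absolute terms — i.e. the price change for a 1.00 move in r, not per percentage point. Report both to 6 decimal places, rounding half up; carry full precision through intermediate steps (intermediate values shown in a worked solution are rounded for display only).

σ√T = 0.188·√2.2732 = 0.283450
d₁ = (ln(S/K) + (r+σ²/2)T) / (σ√T) = (ln(209.68/258.97) + (0.021+0.188²/2)·2.2732) / 0.283450 = (-0.211130 + 0.087909) / 0.283450 = -0.434717
d₂ = d₁ − σ√T = -0.434717 − 0.283450 = -0.718167
e^{−rT} = e^{−0.021·2.2732} = 0.953384
N(d₁) = 0.331884,  N(d₂) = 0.236327
Call price V = S·N(d₁) − K·e^{−rT}·N(d₂) = 69.589454 − 58.348709 = 11.240745
ρ = K·T·e^{−rT}·N(d₂) = 132.638285

price = 11.240745
ρ = 132.638285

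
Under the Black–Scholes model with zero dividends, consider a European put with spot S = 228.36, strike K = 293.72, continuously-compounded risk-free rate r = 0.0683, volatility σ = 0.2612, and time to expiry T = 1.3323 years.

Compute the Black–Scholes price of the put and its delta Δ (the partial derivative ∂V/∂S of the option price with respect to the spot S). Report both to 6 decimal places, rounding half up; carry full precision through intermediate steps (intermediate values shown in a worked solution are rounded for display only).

σ√T = 0.2612·√1.3323 = 0.301491
d₁ = (ln(S/K) + (r+σ²/2)T) / (σ√T) = (ln(228.36/293.72) + (0.0683+0.2612²/2)·1.3323) / 0.301491 = (-0.251704 + 0.136444) / 0.301491 = -0.382297
d₂ = d₁ − σ√T = -0.382297 − 0.301491 = -0.683788
e^{−rT} = e^{−0.0683·1.3323} = 0.913021
N(−d₁) = 0.648880,  N(−d₂) = 0.752946
Put price V = K·e^{−rT}·N(−d₂) − S·N(−d₁) = 201.919365 − 148.178134 = 53.741231
Δ = −N(−d₁) = -0.648880

price = 53.741231
Δ = -0.648880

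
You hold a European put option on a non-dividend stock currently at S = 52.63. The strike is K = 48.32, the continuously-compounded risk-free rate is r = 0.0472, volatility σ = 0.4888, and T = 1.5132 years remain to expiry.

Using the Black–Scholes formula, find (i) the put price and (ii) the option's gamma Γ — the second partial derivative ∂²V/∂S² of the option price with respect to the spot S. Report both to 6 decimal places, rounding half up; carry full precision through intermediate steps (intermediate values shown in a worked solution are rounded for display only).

σ√T = 0.4888·√1.5132 = 0.601284
d₁ = (ln(S/K) + (r+σ²/2)T) / (σ√T) = (ln(52.63/48.32) + (0.0472+0.4888²/2)·1.5132) / 0.601284 = (0.085441 + 0.252194) / 0.601284 = 0.561523
d₂ = d₁ − σ√T = 0.561523 − 0.601284 = -0.039760
e^{−rT} = e^{−0.0472·1.5132} = 0.931068
N(−d₁) = 0.287220,  N(−d₂) = 0.515858
Put price V = K·e^{−rT}·N(−d₂) − S·N(−d₁) = 23.208034 − 15.116410 = 8.091624
φ(d₁) = (1/√(2π))·e^{−d₁²/2} = 0.340755
Γ = φ(d₁) / (S·σ·√T) = 0.010768

price = 8.091624
Γ = 0.010768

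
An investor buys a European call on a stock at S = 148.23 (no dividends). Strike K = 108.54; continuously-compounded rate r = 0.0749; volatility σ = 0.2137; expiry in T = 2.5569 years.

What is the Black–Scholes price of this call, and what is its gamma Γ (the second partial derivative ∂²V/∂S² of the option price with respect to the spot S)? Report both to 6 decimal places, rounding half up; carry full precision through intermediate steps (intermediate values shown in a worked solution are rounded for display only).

price = 59.823325
Γ = 0.002041

σ√T = 0.2137·√2.5569 = 0.341713
d₁ = (ln(S/K) + (r+σ²/2)T) / (σ√T) = (ln(148.23/108.54) + (0.0749+0.2137²/2)·2.5569) / 0.341713 = (0.311646 + 0.249896) / 0.341713 = 1.643315
d₂ = d₁ − σ√T = 1.643315 − 0.341713 = 1.301602
e^{−rT} = e^{−0.0749·2.5569} = 0.825710
N(d₁) = 0.949841,  N(d₂) = 0.903474
Call price V = S·N(d₁) − K·e^{−rT}·N(d₂) = 140.794951 − 80.971626 = 59.823325
φ(d₁) = (1/√(2π))·e^{−d₁²/2} = 0.103397
Γ = φ(d₁) / (S·σ·√T) = 0.002041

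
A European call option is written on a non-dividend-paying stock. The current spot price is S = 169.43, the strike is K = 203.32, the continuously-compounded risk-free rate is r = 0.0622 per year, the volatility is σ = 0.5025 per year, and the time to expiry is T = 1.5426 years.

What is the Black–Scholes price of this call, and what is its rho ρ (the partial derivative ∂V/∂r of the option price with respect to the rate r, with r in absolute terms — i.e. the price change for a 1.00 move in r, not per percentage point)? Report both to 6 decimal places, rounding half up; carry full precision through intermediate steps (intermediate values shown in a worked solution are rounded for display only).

σ√T = 0.5025·√1.5426 = 0.624112
d₁ = (ln(S/K) + (r+σ²/2)T) / (σ√T) = (ln(169.43/203.32) + (0.0622+0.5025²/2)·1.5426) / 0.624112 = (-0.182341 + 0.290708) / 0.624112 = 0.173633
d₂ = d₁ − σ√T = 0.173633 − 0.624112 = -0.450479
e^{−rT} = e^{−0.0622·1.5426} = 0.908510
N(d₁) = 0.568923,  N(d₂) = 0.326182
Call price V = S·N(d₁) − K·e^{−rT}·N(d₂) = 96.392640 − 60.251839 = 36.140802
ρ = K·T·e^{−rT}·N(d₂) = 92.944487

price = 36.140802
ρ = 92.944487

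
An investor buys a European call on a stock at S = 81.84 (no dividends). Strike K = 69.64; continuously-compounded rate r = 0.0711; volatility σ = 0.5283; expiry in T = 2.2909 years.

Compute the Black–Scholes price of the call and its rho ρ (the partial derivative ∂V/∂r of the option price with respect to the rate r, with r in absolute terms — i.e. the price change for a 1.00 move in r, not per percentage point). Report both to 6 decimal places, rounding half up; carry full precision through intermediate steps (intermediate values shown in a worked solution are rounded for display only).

price = 34.906833
ρ = 68.091131

σ√T = 0.5283·√2.2909 = 0.799620
d₁ = (ln(S/K) + (r+σ²/2)T) / (σ√T) = (ln(81.84/69.64) + (0.0711+0.5283²/2)·2.2909) / 0.799620 = (0.161427 + 0.482579) / 0.799620 = 0.805390
d₂ = d₁ − σ√T = 0.805390 − 0.799620 = 0.005770
e^{−rT} = e^{−0.0711·2.2909} = 0.849691
N(d₁) = 0.789703,  N(d₂) = 0.502302
Call price V = S·N(d₁) − K·e^{−rT}·N(d₂) = 64.629270 − 29.722437 = 34.906833
ρ = K·T·e^{−rT}·N(d₂) = 68.091131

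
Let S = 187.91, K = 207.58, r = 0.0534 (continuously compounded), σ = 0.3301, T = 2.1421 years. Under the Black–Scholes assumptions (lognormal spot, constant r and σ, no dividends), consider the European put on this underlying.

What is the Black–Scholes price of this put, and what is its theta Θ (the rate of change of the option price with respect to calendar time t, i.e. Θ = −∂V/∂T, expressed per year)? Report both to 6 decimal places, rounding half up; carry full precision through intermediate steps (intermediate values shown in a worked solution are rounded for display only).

σ√T = 0.3301·√2.1421 = 0.483132
d₁ = (ln(S/K) + (r+σ²/2)T) / (σ√T) = (ln(187.91/207.58) + (0.0534+0.3301²/2)·2.1421) / 0.483132 = (-0.099554 + 0.231096) / 0.483132 = 0.272271
d₂ = d₁ − σ√T = 0.272271 − 0.483132 = -0.210861
e^{−rT} = e^{−0.0534·2.1421} = 0.891912
N(−d₁) = 0.392707,  N(−d₂) = 0.583502
Put price V = K·e^{−rT}·N(−d₂) − S·N(−d₁) = 108.031351 − 73.793571 = 34.237781
φ(d₁) = (1/√(2π))·e^{−d₁²/2} = 0.384426
Θ = −S·φ(d₁)·σ/(2√T) + r·K·e^{−rT}·N(−d₂) = −8.146259 + 5.768874 = -2.377385

price = 34.237781
Θ = -2.377385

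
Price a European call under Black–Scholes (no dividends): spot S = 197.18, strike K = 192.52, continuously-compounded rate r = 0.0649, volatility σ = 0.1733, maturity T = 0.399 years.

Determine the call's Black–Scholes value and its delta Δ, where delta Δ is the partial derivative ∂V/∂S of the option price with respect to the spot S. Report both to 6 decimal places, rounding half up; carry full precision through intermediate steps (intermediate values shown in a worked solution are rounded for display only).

price = 14.041992
Δ = 0.694895

σ√T = 0.1733·√0.399 = 0.109467
d₁ = (ln(S/K) + (r+σ²/2)T) / (σ√T) = (ln(197.18/192.52) + (0.0649+0.1733²/2)·0.399) / 0.109467 = (0.023917 + 0.031887) / 0.109467 = 0.509774
d₂ = d₁ − σ√T = 0.509774 − 0.109467 = 0.400306
e^{−rT} = e^{−0.0649·0.399} = 0.974437
N(d₁) = 0.694895,  N(d₂) = 0.655535
Call price V = S·N(d₁) − K·e^{−rT}·N(d₂) = 137.019399 − 122.977407 = 14.041992
Δ = N(d₁) = 0.694895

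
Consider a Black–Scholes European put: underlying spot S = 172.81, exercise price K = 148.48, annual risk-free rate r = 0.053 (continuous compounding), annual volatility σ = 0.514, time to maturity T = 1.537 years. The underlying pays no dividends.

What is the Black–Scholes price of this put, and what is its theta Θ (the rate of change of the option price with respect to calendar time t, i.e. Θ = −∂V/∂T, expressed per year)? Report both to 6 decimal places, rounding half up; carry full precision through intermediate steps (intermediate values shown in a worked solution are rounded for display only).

price = 23.197740
Θ = -7.816064

σ√T = 0.514·√1.537 = 0.637236
d₁ = (ln(S/K) + (r+σ²/2)T) / (σ√T) = (ln(172.81/148.48) + (0.053+0.514²/2)·1.537) / 0.637236 = (0.151742 + 0.284496) / 0.637236 = 0.684579
d₂ = d₁ − σ√T = 0.684579 − 0.637236 = 0.047343
e^{−rT} = e^{−0.053·1.537} = 0.921769
N(−d₁) = 0.246805,  N(−d₂) = 0.481120
Put price V = K·e^{−rT}·N(−d₂) − S·N(−d₁) = 65.848083 − 42.650344 = 23.197740
φ(d₁) = (1/√(2π))·e^{−d₁²/2} = 0.315605
Θ = −S·φ(d₁)·σ/(2√T) + r·K·e^{−rT}·N(−d₂) = −11.306012 + 3.489948 = -7.816064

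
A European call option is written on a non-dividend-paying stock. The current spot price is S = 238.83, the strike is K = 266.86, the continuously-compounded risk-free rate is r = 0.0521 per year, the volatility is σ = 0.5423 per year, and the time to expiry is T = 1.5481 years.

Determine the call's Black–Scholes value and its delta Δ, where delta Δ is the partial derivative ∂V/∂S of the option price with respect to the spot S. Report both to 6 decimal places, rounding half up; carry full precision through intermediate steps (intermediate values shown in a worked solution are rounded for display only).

price = 60.447740
Δ = 0.615026

σ√T = 0.5423·√1.5481 = 0.674744
d₁ = (ln(S/K) + (r+σ²/2)T) / (σ√T) = (ln(238.83/266.86) + (0.0521+0.5423²/2)·1.5481) / 0.674744 = (-0.110972 + 0.308296) / 0.674744 = 0.292442
d₂ = d₁ − σ√T = 0.292442 − 0.674744 = -0.382302
e^{−rT} = e^{−0.0521·1.5481} = 0.922511
N(d₁) = 0.615026,  N(d₂) = 0.351119
Call price V = S·N(d₁) − K·e^{−rT}·N(d₂) = 146.886594 − 86.438853 = 60.447740
Δ = N(d₁) = 0.615026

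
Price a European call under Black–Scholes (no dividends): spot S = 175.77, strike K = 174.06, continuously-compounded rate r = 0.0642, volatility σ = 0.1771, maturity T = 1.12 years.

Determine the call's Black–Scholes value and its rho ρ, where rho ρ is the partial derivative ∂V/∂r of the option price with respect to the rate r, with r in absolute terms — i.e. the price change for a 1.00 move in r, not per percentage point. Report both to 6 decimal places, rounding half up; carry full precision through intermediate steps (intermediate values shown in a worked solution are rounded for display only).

σ√T = 0.1771·√1.12 = 0.187425
d₁ = (ln(S/K) + (r+σ²/2)T) / (σ√T) = (ln(175.77/174.06) + (0.0642+0.1771²/2)·1.12) / 0.187425 = (0.009776 + 0.089468) / 0.187425 = 0.529515
d₂ = d₁ − σ√T = 0.529515 − 0.187425 = 0.342090
e^{−rT} = e^{−0.0642·1.12} = 0.930620
N(d₁) = 0.701776,  N(d₂) = 0.633858
Call price V = S·N(d₁) − K·e^{−rT}·N(d₂) = 123.351134 − 102.674755 = 20.676379
ρ = K·T·e^{−rT}·N(d₂) = 114.995726

price = 20.676379
ρ = 114.995726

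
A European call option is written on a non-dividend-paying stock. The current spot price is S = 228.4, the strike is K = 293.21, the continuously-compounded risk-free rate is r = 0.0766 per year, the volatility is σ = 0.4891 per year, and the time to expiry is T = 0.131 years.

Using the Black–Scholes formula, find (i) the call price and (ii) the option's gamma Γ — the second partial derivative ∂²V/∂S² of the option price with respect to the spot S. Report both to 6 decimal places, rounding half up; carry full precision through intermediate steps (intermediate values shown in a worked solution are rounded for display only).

price = 1.841580
Γ = 0.004428

σ√T = 0.4891·√0.131 = 0.177024
d₁ = (ln(S/K) + (r+σ²/2)T) / (σ√T) = (ln(228.4/293.21) + (0.0766+0.4891²/2)·0.131) / 0.177024 = (-0.249791 + 0.025703) / 0.177024 = -1.265854
d₂ = d₁ − σ√T = -1.265854 − 0.177024 = -1.442879
e^{−rT} = e^{−0.0766·0.131} = 0.990016
N(d₁) = 0.102783,  N(d₂) = 0.074527
Call price V = S·N(d₁) − K·e^{−rT}·N(d₂) = 23.475557 − 21.633978 = 1.841580
φ(d₁) = (1/√(2π))·e^{−d₁²/2} = 0.179043
Γ = φ(d₁) / (S·σ·√T) = 0.004428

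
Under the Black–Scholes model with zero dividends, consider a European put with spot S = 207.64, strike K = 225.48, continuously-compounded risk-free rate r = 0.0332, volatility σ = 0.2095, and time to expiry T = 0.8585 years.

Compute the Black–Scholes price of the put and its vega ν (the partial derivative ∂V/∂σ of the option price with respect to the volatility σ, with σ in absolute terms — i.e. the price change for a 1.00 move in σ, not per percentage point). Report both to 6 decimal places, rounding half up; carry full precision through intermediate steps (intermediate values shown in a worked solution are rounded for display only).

price = 22.881532
ν = 75.508850

σ√T = 0.2095·√0.8585 = 0.194113
d₁ = (ln(S/K) + (r+σ²/2)T) / (σ√T) = (ln(207.64/225.48) + (0.0332+0.2095²/2)·0.8585) / 0.194113 = (-0.082426 + 0.047342) / 0.194113 = -0.180738
d₂ = d₁ − σ√T = -0.180738 − 0.194113 = -0.374851
e^{−rT} = e^{−0.0332·0.8585} = 0.971900
N(−d₁) = 0.571713,  N(−d₂) = 0.646114
Put price V = K·e^{−rT}·N(−d₂) − S·N(−d₁) = 141.592101 − 118.710568 = 22.881532
φ(d₁) = (1/√(2π))·e^{−d₁²/2} = 0.392479
ν = S·φ(d₁)·√T = 75.508850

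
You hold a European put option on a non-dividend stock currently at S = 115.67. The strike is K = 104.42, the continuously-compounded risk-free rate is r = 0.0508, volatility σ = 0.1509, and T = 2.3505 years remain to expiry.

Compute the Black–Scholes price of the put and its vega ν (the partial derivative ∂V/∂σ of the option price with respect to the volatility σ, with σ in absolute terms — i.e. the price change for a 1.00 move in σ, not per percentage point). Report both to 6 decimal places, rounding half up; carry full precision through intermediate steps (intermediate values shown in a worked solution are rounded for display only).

σ√T = 0.1509·√2.3505 = 0.231350
d₁ = (ln(S/K) + (r+σ²/2)T) / (σ√T) = (ln(115.67/104.42) + (0.0508+0.1509²/2)·2.3505) / 0.231350 = (0.102320 + 0.146167) / 0.231350 = 1.074074
d₂ = d₁ − σ√T = 1.074074 − 0.231350 = 0.842724
e^{−rT} = e^{−0.0508·2.3505} = 0.887448
N(−d₁) = 0.141395,  N(−d₂) = 0.199691
Put price V = K·e^{−rT}·N(−d₂) − S·N(−d₁) = 18.504873 − 16.355139 = 2.149733
φ(d₁) = (1/√(2π))·e^{−d₁²/2} = 0.224079
ν = S·φ(d₁)·√T = 39.737671

price = 2.149733
ν = 39.737671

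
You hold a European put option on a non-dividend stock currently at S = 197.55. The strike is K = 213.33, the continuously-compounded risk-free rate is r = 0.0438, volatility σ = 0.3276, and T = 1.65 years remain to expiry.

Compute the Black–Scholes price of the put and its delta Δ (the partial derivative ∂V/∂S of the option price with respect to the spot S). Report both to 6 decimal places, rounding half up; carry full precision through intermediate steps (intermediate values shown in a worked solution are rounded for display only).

σ√T = 0.3276·√1.65 = 0.420810
d₁ = (ln(S/K) + (r+σ²/2)T) / (σ√T) = (ln(197.55/213.33) + (0.0438+0.3276²/2)·1.65) / 0.420810 = (-0.076849 + 0.160810) / 0.420810 = 0.199525
d₂ = d₁ − σ√T = 0.199525 − 0.420810 = -0.221285
e^{−rT} = e^{−0.0438·1.65} = 0.930280
N(−d₁) = 0.420926,  N(−d₂) = 0.587565
Put price V = K·e^{−rT}·N(−d₂) − S·N(−d₁) = 116.606097 − 83.153972 = 33.452125
Δ = −N(−d₁) = -0.420926

price = 33.452125
Δ = -0.420926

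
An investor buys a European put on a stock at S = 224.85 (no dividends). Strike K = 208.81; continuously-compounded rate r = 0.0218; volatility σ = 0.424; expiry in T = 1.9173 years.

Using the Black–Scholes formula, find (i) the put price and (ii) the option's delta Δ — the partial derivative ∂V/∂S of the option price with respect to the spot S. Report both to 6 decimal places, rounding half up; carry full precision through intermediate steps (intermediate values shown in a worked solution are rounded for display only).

σ√T = 0.424·√1.9173 = 0.587098
d₁ = (ln(S/K) + (r+σ²/2)T) / (σ√T) = (ln(224.85/208.81) + (0.0218+0.424²/2)·1.9173) / 0.587098 = (0.074009 + 0.214139) / 0.587098 = 0.490800
d₂ = d₁ − σ√T = 0.490800 − 0.587098 = -0.096298
e^{−rT} = e^{−0.0218·1.9173} = 0.959064
N(−d₁) = 0.311784,  N(−d₂) = 0.538358
Put price V = K·e^{−rT}·N(−d₂) − S·N(−d₁) = 107.812772 − 70.104585 = 37.708187
Δ = −N(−d₁) = -0.311784

price = 37.708187
Δ = -0.311784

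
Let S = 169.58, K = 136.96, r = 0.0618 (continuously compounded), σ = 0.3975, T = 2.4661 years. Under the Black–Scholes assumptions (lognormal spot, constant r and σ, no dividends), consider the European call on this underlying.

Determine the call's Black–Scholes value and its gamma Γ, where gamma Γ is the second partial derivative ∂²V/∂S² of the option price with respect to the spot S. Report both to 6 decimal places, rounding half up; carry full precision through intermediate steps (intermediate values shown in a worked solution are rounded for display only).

σ√T = 0.3975·√2.4661 = 0.624227
d₁ = (ln(S/K) + (r+σ²/2)T) / (σ√T) = (ln(169.58/136.96) + (0.0618+0.3975²/2)·2.4661) / 0.624227 = (0.213636 + 0.347235) / 0.624227 = 0.898504
d₂ = d₁ − σ√T = 0.898504 − 0.624227 = 0.274277
e^{−rT} = e^{−0.0618·2.4661} = 0.858640
N(d₁) = 0.815542,  N(d₂) = 0.608064
Call price V = S·N(d₁) − K·e^{−rT}·N(d₂) = 138.299543 − 71.507988 = 66.791554
φ(d₁) = (1/√(2π))·e^{−d₁²/2} = 0.266443
Γ = φ(d₁) / (S·σ·√T) = 0.002517

price = 66.791554
Γ = 0.002517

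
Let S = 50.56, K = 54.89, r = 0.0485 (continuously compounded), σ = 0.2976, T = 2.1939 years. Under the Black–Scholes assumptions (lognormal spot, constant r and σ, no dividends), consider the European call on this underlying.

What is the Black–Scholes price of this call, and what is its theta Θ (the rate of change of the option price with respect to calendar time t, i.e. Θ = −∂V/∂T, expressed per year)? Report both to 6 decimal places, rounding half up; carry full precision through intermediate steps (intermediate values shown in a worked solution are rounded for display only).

price = 9.332335
Θ = -2.990432

σ√T = 0.2976·√2.1939 = 0.440800
d₁ = (ln(S/K) + (r+σ²/2)T) / (σ√T) = (ln(50.56/54.89) + (0.0485+0.2976²/2)·2.1939) / 0.440800 = (-0.082170 + 0.203556) / 0.440800 = 0.275377
d₂ = d₁ − σ√T = 0.275377 − 0.440800 = -0.165423
e^{−rT} = e^{−0.0485·2.1939} = 0.899061
N(d₁) = 0.608487,  N(d₂) = 0.434305
Call price V = S·N(d₁) − K·e^{−rT}·N(d₂) = 30.765079 − 21.432744 = 9.332335
φ(d₁) = (1/√(2π))·e^{−d₁²/2} = 0.384099
Θ = −S·φ(d₁)·σ/(2√T) − r·K·e^{−rT}·N(d₂) = −1.950944 − 1.039488 = -2.990432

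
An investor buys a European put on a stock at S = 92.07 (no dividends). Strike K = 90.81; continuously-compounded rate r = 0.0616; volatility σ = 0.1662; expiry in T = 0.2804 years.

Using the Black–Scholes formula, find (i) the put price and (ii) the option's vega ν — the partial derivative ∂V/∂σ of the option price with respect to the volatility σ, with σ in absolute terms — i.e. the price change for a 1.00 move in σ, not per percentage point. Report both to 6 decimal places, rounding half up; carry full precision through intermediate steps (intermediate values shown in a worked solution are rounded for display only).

σ√T = 0.1662·√0.2804 = 0.088008
d₁ = (ln(S/K) + (r+σ²/2)T) / (σ√T) = (ln(92.07/90.81) + (0.0616+0.1662²/2)·0.2804) / 0.088008 = (0.013780 + 0.021145) / 0.088008 = 0.396841
d₂ = d₁ − σ√T = 0.396841 − 0.088008 = 0.308834
e^{−rT} = e^{−0.0616·0.2804} = 0.982876
N(−d₁) = 0.345742,  N(−d₂) = 0.378724
Put price V = K·e^{−rT}·N(−d₂) − S·N(−d₁) = 33.802983 − 31.832483 = 1.970500
φ(d₁) = (1/√(2π))·e^{−d₁²/2} = 0.368734
ν = S·φ(d₁)·√T = 17.977123

price = 1.970500
ν = 17.977123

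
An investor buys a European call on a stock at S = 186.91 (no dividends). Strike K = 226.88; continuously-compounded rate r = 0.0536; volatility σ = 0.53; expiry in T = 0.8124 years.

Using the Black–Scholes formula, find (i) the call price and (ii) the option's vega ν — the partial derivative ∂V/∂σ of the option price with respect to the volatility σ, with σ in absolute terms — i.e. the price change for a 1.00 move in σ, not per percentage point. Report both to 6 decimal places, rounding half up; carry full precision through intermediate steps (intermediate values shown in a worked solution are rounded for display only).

σ√T = 0.53·√0.8124 = 0.477706
d₁ = (ln(S/K) + (r+σ²/2)T) / (σ√T) = (ln(186.91/226.88) + (0.0536+0.53²/2)·0.8124) / 0.477706 = (-0.193794 + 0.157646) / 0.477706 = -0.075670
d₂ = d₁ − σ√T = -0.075670 − 0.477706 = -0.553376
e^{−rT} = e^{−0.0536·0.8124} = 0.957390
N(d₁) = 0.469841,  N(d₂) = 0.290003
Call price V = S·N(d₁) − K·e^{−rT}·N(d₂) = 87.817982 − 62.992326 = 24.825656
φ(d₁) = (1/√(2π))·e^{−d₁²/2} = 0.397802
ν = S·φ(d₁)·√T = 67.016879

price = 24.825656
ν = 67.016879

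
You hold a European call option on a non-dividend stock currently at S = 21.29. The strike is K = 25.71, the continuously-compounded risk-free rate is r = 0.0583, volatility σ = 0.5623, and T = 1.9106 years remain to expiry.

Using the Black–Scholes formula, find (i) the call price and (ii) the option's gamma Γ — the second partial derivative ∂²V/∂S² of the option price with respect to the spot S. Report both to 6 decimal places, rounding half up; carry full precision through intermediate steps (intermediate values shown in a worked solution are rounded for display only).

σ√T = 0.5623·√1.9106 = 0.777236
d₁ = (ln(S/K) + (r+σ²/2)T) / (σ√T) = (ln(21.29/25.71) + (0.0583+0.5623²/2)·1.9106) / 0.777236 = (-0.188643 + 0.413436) / 0.777236 = 0.289222
d₂ = d₁ − σ√T = 0.289222 − 0.777236 = -0.488015
e^{−rT} = e^{−0.0583·1.9106} = 0.894592
N(d₁) = 0.613794,  N(d₂) = 0.312770
Call price V = S·N(d₁) − K·e^{−rT}·N(d₂) = 13.067676 − 7.193689 = 5.873987
φ(d₁) = (1/√(2π))·e^{−d₁²/2} = 0.382601
Γ = φ(d₁) / (S·σ·√T) = 0.023122

price = 5.873987
Γ = 0.023122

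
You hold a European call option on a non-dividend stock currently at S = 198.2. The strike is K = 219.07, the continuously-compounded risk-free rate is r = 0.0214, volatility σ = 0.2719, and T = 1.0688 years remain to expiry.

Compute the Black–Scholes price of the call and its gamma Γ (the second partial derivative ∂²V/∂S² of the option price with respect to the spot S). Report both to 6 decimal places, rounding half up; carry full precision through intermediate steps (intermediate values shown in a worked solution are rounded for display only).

price = 15.943266
Γ = 0.007096

σ√T = 0.2719·√1.0688 = 0.281098
d₁ = (ln(S/K) + (r+σ²/2)T) / (σ√T) = (ln(198.2/219.07) + (0.0214+0.2719²/2)·1.0688) / 0.281098 = (-0.100115 + 0.062380) / 0.281098 = -0.134239
d₂ = d₁ − σ√T = -0.134239 − 0.281098 = -0.415337
e^{−rT} = e^{−0.0214·1.0688} = 0.977387
N(d₁) = 0.446607,  N(d₂) = 0.338948
Call price V = S·N(d₁) − K·e^{−rT}·N(d₂) = 88.517438 − 72.574172 = 15.943266
φ(d₁) = (1/√(2π))·e^{−d₁²/2} = 0.395364
Γ = φ(d₁) / (S·σ·√T) = 0.007096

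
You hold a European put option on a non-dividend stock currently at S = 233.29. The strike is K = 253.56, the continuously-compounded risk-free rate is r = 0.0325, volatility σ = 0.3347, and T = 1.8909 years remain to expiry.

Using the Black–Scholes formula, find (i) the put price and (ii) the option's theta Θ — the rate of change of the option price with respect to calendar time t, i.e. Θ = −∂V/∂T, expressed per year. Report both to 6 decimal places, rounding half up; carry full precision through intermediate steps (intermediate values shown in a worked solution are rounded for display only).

σ√T = 0.3347·√1.8909 = 0.460246
d₁ = (ln(S/K) + (r+σ²/2)T) / (σ√T) = (ln(233.29/253.56) + (0.0325+0.3347²/2)·1.8909) / 0.460246 = (-0.083318 + 0.167367) / 0.460246 = 0.182618
d₂ = d₁ − σ√T = 0.182618 − 0.460246 = -0.277628
e^{−rT} = e^{−0.0325·1.8909} = 0.940396
N(−d₁) = 0.427549,  N(−d₂) = 0.609351
Put price V = K·e^{−rT}·N(−d₂) − S·N(−d₁) = 145.297790 − 99.742866 = 45.554924
φ(d₁) = (1/√(2π))·e^{−d₁²/2} = 0.392345
Θ = −S·φ(d₁)·σ/(2√T) + r·K·e^{−rT}·N(−d₂) = −11.139249 + 4.722178 = -6.417070

price = 45.554924
Θ = -6.417070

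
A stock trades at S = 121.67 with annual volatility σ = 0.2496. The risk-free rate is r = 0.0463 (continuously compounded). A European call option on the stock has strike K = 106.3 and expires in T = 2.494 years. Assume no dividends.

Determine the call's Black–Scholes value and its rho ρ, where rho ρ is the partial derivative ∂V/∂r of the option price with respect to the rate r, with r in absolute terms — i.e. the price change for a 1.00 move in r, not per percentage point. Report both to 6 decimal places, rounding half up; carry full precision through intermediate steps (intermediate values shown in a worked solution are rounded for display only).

σ√T = 0.2496·√2.494 = 0.394178
d₁ = (ln(S/K) + (r+σ²/2)T) / (σ√T) = (ln(121.67/106.3) + (0.0463+0.2496²/2)·2.494) / 0.394178 = (0.135047 + 0.193160) / 0.394178 = 0.832637
d₂ = d₁ − σ√T = 0.832637 − 0.394178 = 0.438459
e^{−rT} = e^{−0.0463·2.494} = 0.890945
N(d₁) = 0.797475,  N(d₂) = 0.669473
Call price V = S·N(d₁) − K·e^{−rT}·N(d₂) = 97.028829 − 63.404128 = 33.624701
ρ = K·T·e^{−rT}·N(d₂) = 158.129896

price = 33.624701
ρ = 158.129896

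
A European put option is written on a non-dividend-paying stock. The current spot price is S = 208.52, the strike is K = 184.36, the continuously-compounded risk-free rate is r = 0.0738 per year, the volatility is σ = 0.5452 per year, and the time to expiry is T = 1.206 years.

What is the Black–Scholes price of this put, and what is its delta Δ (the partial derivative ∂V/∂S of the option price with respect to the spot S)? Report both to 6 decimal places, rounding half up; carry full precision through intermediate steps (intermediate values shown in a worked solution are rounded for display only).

σ√T = 0.5452·√1.206 = 0.598728
d₁ = (ln(S/K) + (r+σ²/2)T) / (σ√T) = (ln(208.52/184.36) + (0.0738+0.5452²/2)·1.206) / 0.598728 = (0.123145 + 0.268240) / 0.598728 = 0.653694
d₂ = d₁ − σ√T = 0.653694 − 0.598728 = 0.054966
e^{−rT} = e^{−0.0738·1.206} = 0.914843
N(−d₁) = 0.256654,  N(−d₂) = 0.478083
Put price V = K·e^{−rT}·N(−d₂) − S·N(−d₁) = 80.633642 − 53.517581 = 27.116060
Δ = −N(−d₁) = -0.256654

price = 27.116060
Δ = -0.256654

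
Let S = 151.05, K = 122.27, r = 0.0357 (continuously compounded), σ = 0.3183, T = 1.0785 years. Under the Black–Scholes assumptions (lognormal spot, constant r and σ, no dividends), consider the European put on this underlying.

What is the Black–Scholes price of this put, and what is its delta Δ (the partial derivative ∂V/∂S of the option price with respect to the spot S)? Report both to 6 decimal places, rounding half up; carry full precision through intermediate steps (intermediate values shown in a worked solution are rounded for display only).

σ√T = 0.3183·√1.0785 = 0.330557
d₁ = (ln(S/K) + (r+σ²/2)T) / (σ√T) = (ln(151.05/122.27) + (0.0357+0.3183²/2)·1.0785) / 0.330557 = (0.211379 + 0.093137) / 0.330557 = 0.921219
d₂ = d₁ − σ√T = 0.921219 − 0.330557 = 0.590662
e^{−rT} = e^{−0.0357·1.0785} = 0.962229
N(−d₁) = 0.178468,  N(−d₂) = 0.277373
Put price V = K·e^{−rT}·N(−d₂) − S·N(−d₁) = 32.633485 − 26.957592 = 5.675893
Δ = −N(−d₁) = -0.178468

price = 5.675893
Δ = -0.178468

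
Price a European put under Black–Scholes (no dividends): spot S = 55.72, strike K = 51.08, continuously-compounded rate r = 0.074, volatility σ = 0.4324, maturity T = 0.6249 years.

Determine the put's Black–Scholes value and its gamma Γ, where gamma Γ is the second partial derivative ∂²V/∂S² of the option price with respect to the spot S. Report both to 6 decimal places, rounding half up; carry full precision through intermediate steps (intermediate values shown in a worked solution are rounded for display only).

σ√T = 0.4324·√0.6249 = 0.341815
d₁ = (ln(S/K) + (r+σ²/2)T) / (σ√T) = (ln(55.72/51.08) + (0.074+0.4324²/2)·0.6249) / 0.341815 = (0.086946 + 0.104661) / 0.341815 = 0.560559
d₂ = d₁ − σ√T = 0.560559 − 0.341815 = 0.218744
e^{−rT} = e^{−0.074·0.6249} = 0.954810
N(−d₁) = 0.287549,  N(−d₂) = 0.413425
Put price V = K·e^{−rT}·N(−d₂) − S·N(−d₁) = 20.163428 − 16.022235 = 4.141193
φ(d₁) = (1/√(2π))·e^{−d₁²/2} = 0.340939
Γ = φ(d₁) / (S·σ·√T) = 0.017901

price = 4.141193
Γ = 0.017901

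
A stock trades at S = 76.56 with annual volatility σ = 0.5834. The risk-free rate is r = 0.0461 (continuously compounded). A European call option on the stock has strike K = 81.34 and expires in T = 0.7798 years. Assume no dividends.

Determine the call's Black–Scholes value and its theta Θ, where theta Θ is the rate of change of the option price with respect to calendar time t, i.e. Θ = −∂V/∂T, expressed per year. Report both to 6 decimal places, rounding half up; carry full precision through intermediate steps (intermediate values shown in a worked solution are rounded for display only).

σ√T = 0.5834·√0.7798 = 0.515179
d₁ = (ln(S/K) + (r+σ²/2)T) / (σ√T) = (ln(76.56/81.34) + (0.0461+0.5834²/2)·0.7798) / 0.515179 = (-0.060563 + 0.168653) / 0.515179 = 0.209811
d₂ = d₁ − σ√T = 0.209811 − 0.515179 = -0.305368
e^{−rT} = e^{−0.0461·0.7798} = 0.964690
N(d₁) = 0.583092,  N(d₂) = 0.380043
Call price V = S·N(d₁) − K·e^{−rT}·N(d₂) = 44.641558 − 29.821165 = 14.820394
φ(d₁) = (1/√(2π))·e^{−d₁²/2} = 0.390257
Θ = −S·φ(d₁)·σ/(2√T) − r·K·e^{−rT}·N(d₂) = −9.869561 − 1.374756 = -11.244317

price = 14.820394
Θ = -11.244317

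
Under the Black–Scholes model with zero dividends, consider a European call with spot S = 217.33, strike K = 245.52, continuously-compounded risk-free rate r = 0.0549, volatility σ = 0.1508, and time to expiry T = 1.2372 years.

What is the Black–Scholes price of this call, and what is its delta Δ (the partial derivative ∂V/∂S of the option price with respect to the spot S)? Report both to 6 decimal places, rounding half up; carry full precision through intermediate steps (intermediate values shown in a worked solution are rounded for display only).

price = 9.661541
Δ = 0.405822

σ√T = 0.1508·√1.2372 = 0.167734
d₁ = (ln(S/K) + (r+σ²/2)T) / (σ√T) = (ln(217.33/245.52) + (0.0549+0.1508²/2)·1.2372) / 0.167734 = (-0.121961 + 0.081990) / 0.167734 = -0.238305
d₂ = d₁ − σ√T = -0.238305 − 0.167734 = -0.406039
e^{−rT} = e^{−0.0549·1.2372} = 0.934333
N(d₁) = 0.405822,  N(d₂) = 0.342357
Call price V = S·N(d₁) − K·e^{−rT}·N(d₂) = 88.197371 − 78.535831 = 9.661541
Δ = N(d₁) = 0.405822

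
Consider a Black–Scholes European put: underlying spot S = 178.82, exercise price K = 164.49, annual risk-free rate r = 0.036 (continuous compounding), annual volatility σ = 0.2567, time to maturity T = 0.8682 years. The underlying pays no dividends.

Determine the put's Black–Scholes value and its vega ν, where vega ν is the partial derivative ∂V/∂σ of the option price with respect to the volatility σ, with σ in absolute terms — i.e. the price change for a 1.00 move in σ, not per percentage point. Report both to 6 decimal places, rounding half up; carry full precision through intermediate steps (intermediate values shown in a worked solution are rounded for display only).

σ√T = 0.2567·√0.8682 = 0.239186
d₁ = (ln(S/K) + (r+σ²/2)T) / (σ√T) = (ln(178.82/164.49) + (0.036+0.2567²/2)·0.8682) / 0.239186 = (0.083530 + 0.059860) / 0.239186 = 0.599492
d₂ = d₁ − σ√T = 0.599492 − 0.239186 = 0.360306
e^{−rT} = e^{−0.036·0.8682} = 0.969228
N(−d₁) = 0.274422,  N(−d₂) = 0.359309
Put price V = K·e^{−rT}·N(−d₂) − S·N(−d₁) = 57.284061 − 49.072214 = 8.211847
φ(d₁) = (1/√(2π))·e^{−d₁²/2} = 0.333326
ν = S·φ(d₁)·√T = 55.538653

price = 8.211847
ν = 55.538653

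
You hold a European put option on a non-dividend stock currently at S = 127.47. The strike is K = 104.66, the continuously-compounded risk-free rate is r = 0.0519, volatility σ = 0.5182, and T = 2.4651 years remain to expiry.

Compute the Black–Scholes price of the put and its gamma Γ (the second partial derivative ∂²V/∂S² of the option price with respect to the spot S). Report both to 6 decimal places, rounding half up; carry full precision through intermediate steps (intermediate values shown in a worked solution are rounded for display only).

σ√T = 0.5182·√2.4651 = 0.813607
d₁ = (ln(S/K) + (r+σ²/2)T) / (σ√T) = (ln(127.47/104.66) + (0.0519+0.5182²/2)·2.4651) / 0.813607 = (0.197164 + 0.458917) / 0.813607 = 0.806386
d₂ = d₁ − σ√T = 0.806386 − 0.813607 = -0.007221
e^{−rT} = e^{−0.0519·2.4651} = 0.879907
N(−d₁) = 0.210010,  N(−d₂) = 0.502881
Put price V = K·e^{−rT}·N(−d₂) − S·N(−d₁) = 46.310858 − 26.770012 = 19.540846
φ(d₁) = (1/√(2π))·e^{−d₁²/2} = 0.288210
Γ = φ(d₁) / (S·σ·√T) = 0.002779

price = 19.540846
Γ = 0.002779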